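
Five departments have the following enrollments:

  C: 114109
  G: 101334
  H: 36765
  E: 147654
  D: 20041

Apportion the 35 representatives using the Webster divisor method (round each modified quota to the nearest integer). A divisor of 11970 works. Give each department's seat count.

With modified divisor 11970: modified quotas C 9.533, G 8.466, H 3.071, E 12.335, D 1.674.
Rounding to the nearest integer: C 10, G 8, H 3, E 12, D 2 (total 35).

C=10, G=8, H=3, E=12, D=2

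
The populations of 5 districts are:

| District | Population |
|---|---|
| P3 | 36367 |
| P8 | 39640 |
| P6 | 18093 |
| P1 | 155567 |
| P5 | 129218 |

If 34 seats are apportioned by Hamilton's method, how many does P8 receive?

3

The standard divisor is 378885/34 ≈ 11143.676.
Standard quotas: P3 3.2635, P8 3.5572, P6 1.6236, P1 13.9601, P5 11.5956.
Lower quotas: P3 3, P8 3, P6 1, P1 13, P5 11 (sum 31, leaving 3 seats).
Remainders in descending order: P1 0.9601, P6 0.6236, P5 0.5956, P8 0.5572, P3 0.2635.
Largest remainders: P1, P6, P5 receive the extra seats.
P8 receives 3.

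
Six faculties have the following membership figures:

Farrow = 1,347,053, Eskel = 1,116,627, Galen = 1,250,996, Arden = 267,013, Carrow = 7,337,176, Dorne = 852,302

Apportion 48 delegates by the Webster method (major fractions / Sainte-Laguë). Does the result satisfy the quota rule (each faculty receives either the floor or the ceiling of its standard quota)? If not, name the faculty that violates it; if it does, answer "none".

Standard quotas: Farrow 5.312, Eskel 4.404, Galen 4.934, Arden 1.053, Carrow 28.936, Dorne 3.361.
Webster allocation: Farrow 5, Eskel 4, Galen 5, Arden 1, Carrow 30, Dorne 3.
Carrow has quota 28.936 (lower 28, upper 29) but receives 30 — outside the quota interval.

Carrow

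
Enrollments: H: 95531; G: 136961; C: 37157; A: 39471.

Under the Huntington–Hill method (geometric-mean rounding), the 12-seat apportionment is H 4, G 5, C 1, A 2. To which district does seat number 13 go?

Priority for the next seat is population ÷ (√(s·(s+1))).
Priorities: H 21361.381, G 25005.543, C 26273.967, A 16113.968.
Highest priority: C.

C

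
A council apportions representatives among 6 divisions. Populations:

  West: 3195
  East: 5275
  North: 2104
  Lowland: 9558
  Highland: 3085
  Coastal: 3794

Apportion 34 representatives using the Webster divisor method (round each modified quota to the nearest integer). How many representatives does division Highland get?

Standard divisor 27011/34 ≈ 794.441; standard quotas: West 4.022, East 6.640, North 2.648, Lowland 12.031, Highland 3.883, Coastal 4.776.
Rounding to the nearest integer gives 4, 7, 3, 12, 4, 5 = 35 seats, so the divisor must be adjusted.
With modified divisor 820: modified quotas West 3.896, East 6.433, North 2.566, Lowland 11.656, Highland 3.762, Coastal 4.627.
Rounding to the nearest integer: West 4, East 6, North 3, Lowland 12, Highland 4, Coastal 5 (total 34).
Highland receives 4.

4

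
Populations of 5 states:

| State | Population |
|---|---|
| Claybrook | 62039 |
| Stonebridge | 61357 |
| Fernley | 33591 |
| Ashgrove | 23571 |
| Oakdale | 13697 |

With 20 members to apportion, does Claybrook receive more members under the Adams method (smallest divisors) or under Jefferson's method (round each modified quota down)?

Jefferson

Adams: Claybrook 6, Stonebridge 6, Fernley 3, Ashgrove 3, Oakdale 2.
Jefferson: Claybrook 7, Stonebridge 7, Fernley 3, Ashgrove 2, Oakdale 1.
Claybrook gets 6 under Adams and 7 under Jefferson.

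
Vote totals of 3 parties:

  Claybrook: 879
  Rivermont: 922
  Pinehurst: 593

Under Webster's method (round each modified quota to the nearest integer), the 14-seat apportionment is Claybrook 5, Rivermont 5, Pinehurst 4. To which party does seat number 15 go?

Rivermont

Priority for the next seat is population ÷ (current seats + 0.5).
Priorities: Claybrook 159.818, Rivermont 167.636, Pinehurst 131.778.
Highest priority: Rivermont.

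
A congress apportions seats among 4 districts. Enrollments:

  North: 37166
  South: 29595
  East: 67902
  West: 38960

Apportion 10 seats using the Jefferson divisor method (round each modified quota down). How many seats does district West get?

Standard divisor 173623/10 ≈ 17362.3; standard quotas: North 2.141, South 1.705, East 3.911, West 2.244.
Rounding down gives 2, 1, 3, 2 = 8 seats, so the divisor must be adjusted.
With modified divisor 14200: modified quotas North 2.617, South 2.084, East 4.782, West 2.744.
Rounding down: North 2, South 2, East 4, West 2 (total 10).
West receives 2.

2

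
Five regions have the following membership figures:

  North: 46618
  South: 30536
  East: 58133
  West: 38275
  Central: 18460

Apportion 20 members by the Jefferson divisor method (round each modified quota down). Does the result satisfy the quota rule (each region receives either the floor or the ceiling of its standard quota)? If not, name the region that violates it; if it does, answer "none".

none

Standard quotas: North 4.855, South 3.180, East 6.055, West 3.987, Central 1.923.
Jefferson allocation: North 5, South 3, East 6, West 4, Central 2.
Every allocation lies between the lower and upper quota.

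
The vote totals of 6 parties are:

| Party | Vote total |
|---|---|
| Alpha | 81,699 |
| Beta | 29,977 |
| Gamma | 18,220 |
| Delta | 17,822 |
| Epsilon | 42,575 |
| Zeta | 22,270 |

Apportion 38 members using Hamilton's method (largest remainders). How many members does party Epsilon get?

8

Total 212563; standard divisor 212563/38 ≈ 5593.763.
Standard quotas: Alpha 14.6054, Beta 5.3590, Gamma 3.2572, Delta 3.1860, Epsilon 7.6112, Zeta 3.9812.
Lower quotas: Alpha 14, Beta 5, Gamma 3, Delta 3, Epsilon 7, Zeta 3 (sum 35, leaving 3 seats).
Remainders in descending order: Zeta 0.9812, Epsilon 0.6112, Alpha 0.6054, Beta 0.3590, Gamma 0.2572, Delta 0.1860.
Largest remainders: Zeta, Epsilon, Alpha receive the extra seats.
Epsilon receives 8.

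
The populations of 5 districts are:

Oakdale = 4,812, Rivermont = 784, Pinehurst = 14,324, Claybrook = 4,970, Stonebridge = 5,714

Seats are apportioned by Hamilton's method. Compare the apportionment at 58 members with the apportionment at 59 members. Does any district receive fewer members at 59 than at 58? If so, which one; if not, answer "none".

At 58 seats: Oakdale 9, Rivermont 2, Pinehurst 27, Claybrook 9, Stonebridge 11.
At 59 seats: Oakdale 9, Rivermont 1, Pinehurst 28, Claybrook 10, Stonebridge 11.
Rivermont drops from 2 to 1.

Rivermont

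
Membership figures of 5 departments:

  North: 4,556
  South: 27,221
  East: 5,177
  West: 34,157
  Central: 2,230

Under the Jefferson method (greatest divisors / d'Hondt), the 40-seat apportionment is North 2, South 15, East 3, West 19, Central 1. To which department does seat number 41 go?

West

Priority for the next seat is population ÷ (current seats + 1).
Priorities: North 1518.667, South 1701.312, East 1294.250, West 1707.850, Central 1115.000.
Highest priority: West.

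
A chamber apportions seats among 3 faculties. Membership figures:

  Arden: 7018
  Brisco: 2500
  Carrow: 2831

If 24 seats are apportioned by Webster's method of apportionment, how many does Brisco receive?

5

Standard divisor 12349/24 ≈ 514.542; standard quotas: Arden 13.639, Brisco 4.859, Carrow 5.502.
Rounding to the nearest integer gives 14, 5, 6 = 25 seats, so the divisor must be adjusted.
With modified divisor 517: modified quotas Arden 13.574, Brisco 4.836, Carrow 5.476.
Rounding to the nearest integer: Arden 14, Brisco 5, Carrow 5 (total 24).
Brisco receives 5.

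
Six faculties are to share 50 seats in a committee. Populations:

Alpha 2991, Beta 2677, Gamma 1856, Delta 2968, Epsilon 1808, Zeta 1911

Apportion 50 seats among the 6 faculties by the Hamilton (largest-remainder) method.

Standard divisor: 14211 ÷ 50 ≈ 284.22.
Standard quotas: Alpha 10.524, Beta 9.419, Gamma 6.530, Delta 10.443, Epsilon 6.361, Zeta 6.724.
Lower quotas: Alpha 10, Beta 9, Gamma 6, Delta 10, Epsilon 6, Zeta 6 (sum 47, leaving 3 seats).
Remainders in descending order: Zeta 0.724, Gamma 0.530, Alpha 0.524, Delta 0.443, Beta 0.419, Epsilon 0.361.
Largest remainders: Zeta, Gamma, Alpha receive the extra seats.

Alpha 11, Beta 9, Gamma 7, Delta 10, Epsilon 6, Zeta 7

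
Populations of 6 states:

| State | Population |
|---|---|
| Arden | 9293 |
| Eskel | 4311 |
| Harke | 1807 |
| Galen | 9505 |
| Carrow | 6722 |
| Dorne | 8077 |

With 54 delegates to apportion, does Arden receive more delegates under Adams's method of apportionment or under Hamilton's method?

Hamilton

Adams: Arden 12, Eskel 6, Harke 3, Galen 13, Carrow 9, Dorne 11.
Hamilton: Arden 13, Eskel 6, Harke 2, Galen 13, Carrow 9, Dorne 11.
Arden gets 12 under Adams and 13 under Hamilton.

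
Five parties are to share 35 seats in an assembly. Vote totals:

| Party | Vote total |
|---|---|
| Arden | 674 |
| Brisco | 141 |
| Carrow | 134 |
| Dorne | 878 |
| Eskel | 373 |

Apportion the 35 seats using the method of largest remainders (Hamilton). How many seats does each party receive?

The standard divisor is 2200/35 ≈ 62.857.
Standard quotas: Arden 10.723, Brisco 2.243, Carrow 2.132, Dorne 13.968, Eskel 5.934.
Lower quotas: Arden 10, Brisco 2, Carrow 2, Dorne 13, Eskel 5 (sum 32, leaving 3 seats).
Remainders in descending order: Dorne 0.968, Eskel 0.934, Arden 0.723, Brisco 0.243, Carrow 0.132.
Largest remainders: Dorne, Eskel, Arden receive the extra seats.

Arden 11, Brisco 2, Carrow 2, Dorne 14, Eskel 6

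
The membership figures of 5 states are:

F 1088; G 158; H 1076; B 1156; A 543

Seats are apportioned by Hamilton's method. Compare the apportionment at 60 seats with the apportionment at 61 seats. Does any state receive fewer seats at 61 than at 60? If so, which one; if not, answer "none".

G

At 60 seats: F 16, G 3, H 16, B 17, A 8.
At 61 seats: F 17, G 2, H 16, B 18, A 8.
G drops from 3 to 2.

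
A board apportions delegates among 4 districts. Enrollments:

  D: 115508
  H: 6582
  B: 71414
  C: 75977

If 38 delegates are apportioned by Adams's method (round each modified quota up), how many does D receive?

16

Standard divisor 269481/38 ≈ 7091.605; standard quotas: D 16.288, H 0.928, B 10.070, C 10.714.
Rounding up gives 17, 1, 11, 11 = 40 seats, so the divisor must be adjusted.
With modified divisor 7400: modified quotas D 15.609, H 0.889, B 9.651, C 10.267.
Rounding up: D 16, H 1, B 10, C 11 (total 38).
D receives 16.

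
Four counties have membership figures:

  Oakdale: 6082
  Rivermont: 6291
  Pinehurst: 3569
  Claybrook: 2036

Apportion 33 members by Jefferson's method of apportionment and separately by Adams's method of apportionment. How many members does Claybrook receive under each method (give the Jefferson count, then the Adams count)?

Jefferson: Oakdale 11, Rivermont 12, Pinehurst 7, Claybrook 3.
Adams: Oakdale 11, Rivermont 11, Pinehurst 7, Claybrook 4.
Claybrook gets 3 under Jefferson and 4 under Adams.

3 and 4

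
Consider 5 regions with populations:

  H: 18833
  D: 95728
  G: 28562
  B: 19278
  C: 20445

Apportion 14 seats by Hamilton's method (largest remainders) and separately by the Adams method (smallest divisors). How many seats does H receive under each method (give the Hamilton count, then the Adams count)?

Hamilton: H 1, D 7, G 2, B 2, C 2.
Adams: H 2, D 6, G 2, B 2, C 2.
H gets 1 under Hamilton and 2 under Adams.

1 and 2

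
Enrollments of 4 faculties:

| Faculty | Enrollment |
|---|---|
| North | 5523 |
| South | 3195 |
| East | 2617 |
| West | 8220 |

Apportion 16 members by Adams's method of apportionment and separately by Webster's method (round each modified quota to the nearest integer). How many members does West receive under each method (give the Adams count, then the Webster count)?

Adams: North 5, South 3, East 2, West 6.
Webster: North 4, South 3, East 2, West 7.
West gets 6 under Adams and 7 under Webster.

6 and 7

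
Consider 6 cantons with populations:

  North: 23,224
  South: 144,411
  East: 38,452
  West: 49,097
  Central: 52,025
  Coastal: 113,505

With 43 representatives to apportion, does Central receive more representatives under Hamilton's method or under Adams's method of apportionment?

Hamilton: North 2, South 15, East 4, West 5, Central 5, Coastal 12.
Adams: North 3, South 14, East 4, West 5, Central 6, Coastal 11.
Central gets 5 under Hamilton and 6 under Adams.

Adams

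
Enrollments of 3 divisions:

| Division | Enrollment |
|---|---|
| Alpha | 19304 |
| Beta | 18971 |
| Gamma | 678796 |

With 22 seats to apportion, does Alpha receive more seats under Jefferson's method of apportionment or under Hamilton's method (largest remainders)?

Hamilton

Jefferson: Alpha 0, Beta 0, Gamma 22.
Hamilton: Alpha 1, Beta 0, Gamma 21.
Alpha gets 0 under Jefferson and 1 under Hamilton.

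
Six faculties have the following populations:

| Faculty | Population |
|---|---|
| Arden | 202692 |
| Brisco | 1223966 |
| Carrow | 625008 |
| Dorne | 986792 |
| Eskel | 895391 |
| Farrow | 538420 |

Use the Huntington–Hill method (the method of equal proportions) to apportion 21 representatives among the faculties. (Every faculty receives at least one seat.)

Arden=1; Brisco=6; Carrow=3; Dorne=5; Eskel=4; Farrow=2

With divisor 220231: modified quotas Arden 0.920, Brisco 5.558, Carrow 2.838, Dorne 4.481, Eskel 4.066, Farrow 2.445.
Geometric-mean thresholds: Arden (min 1), Brisco √(5·6)=5.477, Carrow √(2·3)=2.449, Dorne √(4·5)=4.472, Eskel √(4·5)=4.472, Farrow √(2·3)=2.449.
Each quota rounded against its threshold gives Arden 1, Brisco 6, Carrow 3, Dorne 5, Eskel 4, Farrow 2 (total 21).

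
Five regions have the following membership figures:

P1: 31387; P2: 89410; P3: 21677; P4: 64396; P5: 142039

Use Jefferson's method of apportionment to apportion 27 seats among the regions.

Standard divisor 348909/27 ≈ 12922.556; standard quotas: P1 2.429, P2 6.919, P3 1.677, P4 4.983, P5 10.992.
Rounding down gives 2, 6, 1, 4, 10 = 23 seats, so the divisor must be adjusted.
With modified divisor 11500: modified quotas P1 2.729, P2 7.775, P3 1.885, P4 5.600, P5 12.351.
Rounding down: P1 2, P2 7, P3 1, P4 5, P5 12 (total 27).

P1=2, P2=7, P3=1, P4=5, P5=12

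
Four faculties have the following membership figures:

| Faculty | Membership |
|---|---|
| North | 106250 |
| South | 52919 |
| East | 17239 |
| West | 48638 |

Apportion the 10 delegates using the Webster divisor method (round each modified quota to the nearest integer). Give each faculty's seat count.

Standard divisor 225046/10 ≈ 22504.6; standard quotas: North 4.721, South 2.351, East 0.766, West 2.161.
Rounding to the nearest integer gives North 5, South 2, East 1, West 2 — total 10, matching the house size, so no adjustment is needed.

North 5; South 2; East 1; West 2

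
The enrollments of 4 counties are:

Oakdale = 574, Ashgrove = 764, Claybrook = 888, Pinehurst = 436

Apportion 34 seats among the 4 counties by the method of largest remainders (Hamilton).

Standard divisor: 2662 ÷ 34 ≈ 78.294.
Standard quotas: Oakdale 7.331, Ashgrove 9.758, Claybrook 11.342, Pinehurst 5.569.
Lower quotas: Oakdale 7, Ashgrove 9, Claybrook 11, Pinehurst 5 (sum 32, leaving 2 seats).
Remainders in descending order: Ashgrove 0.758, Pinehurst 0.569, Claybrook 0.342, Oakdale 0.331.
The surplus seats go to Ashgrove, Pinehurst.

Oakdale 7, Ashgrove 10, Claybrook 11, Pinehurst 6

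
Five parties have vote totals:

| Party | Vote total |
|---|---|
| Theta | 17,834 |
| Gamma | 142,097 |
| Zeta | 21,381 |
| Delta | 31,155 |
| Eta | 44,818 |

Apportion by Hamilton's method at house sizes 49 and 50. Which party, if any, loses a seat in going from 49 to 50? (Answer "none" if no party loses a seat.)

At 49 seats: Theta 3, Gamma 27, Zeta 4, Delta 6, Eta 9.
At 50 seats: Theta 3, Gamma 28, Zeta 4, Delta 6, Eta 9.
No party's allocation decreased.

none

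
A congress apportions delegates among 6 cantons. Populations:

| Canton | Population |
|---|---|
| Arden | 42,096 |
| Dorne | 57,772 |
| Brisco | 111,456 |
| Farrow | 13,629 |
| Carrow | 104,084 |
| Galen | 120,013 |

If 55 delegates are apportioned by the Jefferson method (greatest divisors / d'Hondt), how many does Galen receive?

Standard divisor 449050/55 ≈ 8164.545; standard quotas: Arden 5.156, Dorne 7.076, Brisco 13.651, Farrow 1.669, Carrow 12.748, Galen 14.699.
Rounding down gives 5, 7, 13, 1, 12, 14 = 52 seats, so the divisor must be adjusted.
With modified divisor 7700: modified quotas Arden 5.467, Dorne 7.503, Brisco 14.475, Farrow 1.770, Carrow 13.517, Galen 15.586.
Rounding down: Arden 5, Dorne 7, Brisco 14, Farrow 1, Carrow 13, Galen 15 (total 55).
Galen receives 15.

15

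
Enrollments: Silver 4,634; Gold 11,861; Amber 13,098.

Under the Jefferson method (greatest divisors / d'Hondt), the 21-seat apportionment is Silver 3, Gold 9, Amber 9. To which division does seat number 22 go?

Priority for the next seat is population ÷ (current seats + 1).
Priorities: Silver 1158.500, Gold 1186.100, Amber 1309.800.
Highest priority: Amber.

Amber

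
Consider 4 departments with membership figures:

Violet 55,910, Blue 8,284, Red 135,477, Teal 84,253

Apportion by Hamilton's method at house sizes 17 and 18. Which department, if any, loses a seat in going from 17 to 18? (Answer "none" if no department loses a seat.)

Blue

At 17 seats: Violet 3, Blue 1, Red 8, Teal 5.
At 18 seats: Violet 4, Blue 0, Red 9, Teal 5.
Blue drops from 1 to 0.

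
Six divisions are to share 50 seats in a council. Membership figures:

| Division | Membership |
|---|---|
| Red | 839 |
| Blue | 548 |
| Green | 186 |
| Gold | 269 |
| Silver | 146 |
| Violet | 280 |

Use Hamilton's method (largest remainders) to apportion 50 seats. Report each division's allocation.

Red=19, Blue=12, Green=4, Gold=6, Silver=3, Violet=6

The standard divisor is 2268/50 ≈ 45.36.
Standard quotas: Red 18.496, Blue 12.081, Green 4.101, Gold 5.930, Silver 3.219, Violet 6.173.
Lower quotas: Red 18, Blue 12, Green 4, Gold 5, Silver 3, Violet 6 (sum 48, leaving 2 seats).
Remainders in descending order: Gold 0.930, Red 0.496, Silver 0.219, Violet 0.173, Green 0.101, Blue 0.081.
The surplus seats go to Gold, Red.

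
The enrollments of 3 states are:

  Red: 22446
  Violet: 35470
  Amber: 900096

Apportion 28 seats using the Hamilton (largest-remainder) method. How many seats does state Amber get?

26

Standard divisor: 958012 ÷ 28 ≈ 34214.714.
Standard quotas: Red 0.6560, Violet 1.0367, Amber 26.3073.
Lower quotas: Red 0, Violet 1, Amber 26 (sum 27, leaving 1 seat).
Remainders in descending order: Red 0.6560, Amber 0.3073, Violet 0.0367.
Largest remainder: Red receives the extra seat.
Amber receives 26.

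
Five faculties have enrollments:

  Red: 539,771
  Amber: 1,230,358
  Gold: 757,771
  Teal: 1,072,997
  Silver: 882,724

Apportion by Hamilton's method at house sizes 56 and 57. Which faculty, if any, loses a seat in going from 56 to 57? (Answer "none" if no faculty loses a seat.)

At 56 seats: Red 7, Amber 15, Gold 10, Teal 13, Silver 11.
At 57 seats: Red 7, Amber 16, Gold 9, Teal 14, Silver 11.
Gold drops from 10 to 9.

Gold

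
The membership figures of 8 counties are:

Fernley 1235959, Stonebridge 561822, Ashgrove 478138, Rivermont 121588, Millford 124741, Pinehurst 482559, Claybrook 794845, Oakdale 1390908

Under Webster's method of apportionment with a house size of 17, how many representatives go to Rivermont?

Standard divisor 5190560/17 ≈ 305327.059; standard quotas: Fernley 4.048, Stonebridge 1.840, Ashgrove 1.566, Rivermont 0.398, Millford 0.409, Pinehurst 1.580, Claybrook 2.603, Oakdale 4.555.
Rounding to the nearest integer gives 4, 2, 2, 0, 0, 2, 3, 5 = 18 seats, so the divisor must be adjusted.
With modified divisor 313500: modified quotas Fernley 3.942, Stonebridge 1.792, Ashgrove 1.525, Rivermont 0.388, Millford 0.398, Pinehurst 1.539, Claybrook 2.535, Oakdale 4.437.
Rounding to the nearest integer: Fernley 4, Stonebridge 2, Ashgrove 2, Rivermont 0, Millford 0, Pinehurst 2, Claybrook 3, Oakdale 4 (total 17).
Rivermont receives 0.

0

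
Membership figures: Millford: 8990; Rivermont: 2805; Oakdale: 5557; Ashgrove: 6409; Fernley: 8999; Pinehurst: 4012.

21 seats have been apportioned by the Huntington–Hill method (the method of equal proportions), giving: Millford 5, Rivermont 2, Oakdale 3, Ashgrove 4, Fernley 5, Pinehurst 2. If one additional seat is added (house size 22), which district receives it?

Fernley

Priority for the next seat is population ÷ (√(s·(s+1))).
Priorities: Millford 1641.342, Rivermont 1145.136, Oakdale 1604.168, Ashgrove 1433.096, Fernley 1642.985, Pinehurst 1637.892.
Highest priority: Fernley.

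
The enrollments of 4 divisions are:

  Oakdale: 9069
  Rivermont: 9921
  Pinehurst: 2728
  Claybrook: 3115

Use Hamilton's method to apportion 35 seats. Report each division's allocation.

Oakdale 13, Rivermont 14, Pinehurst 4, Claybrook 4

Total 24833; standard divisor 24833/35 ≈ 709.514.
Standard quotas: Oakdale 12.7820, Rivermont 13.9828, Pinehurst 3.8449, Claybrook 4.3903.
Lower quotas: Oakdale 12, Rivermont 13, Pinehurst 3, Claybrook 4 (sum 32, leaving 3 seats).
Remainders in descending order: Rivermont 0.9828, Pinehurst 0.8449, Oakdale 0.7820, Claybrook 0.3903.
The surplus seats go to Rivermont, Pinehurst, Oakdale.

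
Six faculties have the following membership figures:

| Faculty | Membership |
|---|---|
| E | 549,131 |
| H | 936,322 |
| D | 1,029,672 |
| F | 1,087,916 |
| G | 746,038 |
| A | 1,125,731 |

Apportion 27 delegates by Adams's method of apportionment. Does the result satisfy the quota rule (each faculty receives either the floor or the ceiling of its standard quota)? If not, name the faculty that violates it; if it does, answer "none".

none

Standard quotas: E 2.708, H 4.618, D 5.078, F 5.365, G 3.679, A 5.552.
Adams allocation: E 3, H 5, D 5, F 5, G 4, A 5.
Every allocation lies between the lower and upper quota.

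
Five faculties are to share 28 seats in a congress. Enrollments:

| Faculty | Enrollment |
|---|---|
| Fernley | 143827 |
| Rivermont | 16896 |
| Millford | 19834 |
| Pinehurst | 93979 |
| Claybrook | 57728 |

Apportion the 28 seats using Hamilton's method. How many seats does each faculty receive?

Standard divisor: 332264 ÷ 28 ≈ 11866.571.
Standard quotas: Fernley 12.1204, Rivermont 1.4238, Millford 1.6714, Pinehurst 7.9196, Claybrook 4.8648.
Lower quotas: Fernley 12, Rivermont 1, Millford 1, Pinehurst 7, Claybrook 4 (sum 25, leaving 3 seats).
Remainders in descending order: Pinehurst 0.9196, Claybrook 0.8648, Millford 0.6714, Rivermont 0.4238, Fernley 0.1204.
Largest remainders: Pinehurst, Claybrook, Millford receive the extra seats.

Fernley=12; Rivermont=1; Millford=2; Pinehurst=8; Claybrook=5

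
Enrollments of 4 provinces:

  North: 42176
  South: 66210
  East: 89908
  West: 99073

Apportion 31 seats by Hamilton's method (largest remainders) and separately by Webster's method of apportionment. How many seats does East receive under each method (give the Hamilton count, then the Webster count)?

9 and 10

Hamilton: North 5, South 7, East 9, West 10.
Webster: North 4, South 7, East 10, West 10.
East gets 9 under Hamilton and 10 under Webster.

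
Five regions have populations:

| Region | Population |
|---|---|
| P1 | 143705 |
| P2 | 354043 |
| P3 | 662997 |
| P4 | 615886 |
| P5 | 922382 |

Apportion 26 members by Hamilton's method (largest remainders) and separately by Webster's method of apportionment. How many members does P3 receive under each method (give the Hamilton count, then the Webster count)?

Hamilton: P1 1, P2 4, P3 6, P4 6, P5 9.
Webster: P1 1, P2 3, P3 7, P4 6, P5 9.
P3 gets 6 under Hamilton and 7 under Webster.

6 and 7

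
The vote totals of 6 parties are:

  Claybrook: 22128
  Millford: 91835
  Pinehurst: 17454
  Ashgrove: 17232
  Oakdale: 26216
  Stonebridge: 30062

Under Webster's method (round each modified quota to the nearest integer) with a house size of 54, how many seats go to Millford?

24

Standard divisor 204927/54 ≈ 3794.944; standard quotas: Claybrook 5.831, Millford 24.199, Pinehurst 4.599, Ashgrove 4.541, Oakdale 6.908, Stonebridge 7.922.
Rounding to the nearest integer gives 6, 24, 5, 5, 7, 8 = 55 seats, so the divisor must be adjusted.
With modified divisor 3850: modified quotas Claybrook 5.748, Millford 23.853, Pinehurst 4.534, Ashgrove 4.476, Oakdale 6.809, Stonebridge 7.808.
Rounding to the nearest integer: Claybrook 6, Millford 24, Pinehurst 5, Ashgrove 4, Oakdale 7, Stonebridge 8 (total 54).
Millford receives 24.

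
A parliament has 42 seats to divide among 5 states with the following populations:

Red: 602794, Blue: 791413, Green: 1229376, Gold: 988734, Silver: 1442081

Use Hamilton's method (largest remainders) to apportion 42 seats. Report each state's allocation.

The standard divisor is 5054398/42 ≈ 120342.81.
Standard quotas: Red 5.0090, Blue 6.5763, Green 10.2156, Gold 8.2160, Silver 11.9831.
Lower quotas: Red 5, Blue 6, Green 10, Gold 8, Silver 11 (sum 40, leaving 2 seats).
Remainders in descending order: Silver 0.9831, Blue 0.5763, Gold 0.2160, Green 0.2156, Red 0.0090.
The surplus seats go to Silver, Blue.

Red 5, Blue 7, Green 10, Gold 8, Silver 12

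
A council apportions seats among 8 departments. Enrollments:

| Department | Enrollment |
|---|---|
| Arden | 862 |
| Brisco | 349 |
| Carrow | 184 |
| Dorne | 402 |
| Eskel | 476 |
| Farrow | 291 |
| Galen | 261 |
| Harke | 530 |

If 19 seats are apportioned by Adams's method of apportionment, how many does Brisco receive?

Standard divisor 3355/19 ≈ 176.579; standard quotas: Arden 4.882, Brisco 1.976, Carrow 1.042, Dorne 2.277, Eskel 2.696, Farrow 1.648, Galen 1.478, Harke 3.001.
Rounding up gives 5, 2, 2, 3, 3, 2, 2, 4 = 23 seats, so the divisor must be adjusted.
With modified divisor 230: modified quotas Arden 3.748, Brisco 1.517, Carrow 0.800, Dorne 1.748, Eskel 2.070, Farrow 1.265, Galen 1.135, Harke 2.304.
Rounding up: Arden 4, Brisco 2, Carrow 1, Dorne 2, Eskel 3, Farrow 2, Galen 2, Harke 3 (total 19).
Brisco receives 2.

2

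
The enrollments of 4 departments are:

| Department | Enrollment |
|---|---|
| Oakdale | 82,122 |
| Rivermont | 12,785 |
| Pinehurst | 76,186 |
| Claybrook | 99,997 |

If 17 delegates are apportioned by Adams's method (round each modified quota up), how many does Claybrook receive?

6

Standard divisor 271090/17 ≈ 15946.471; standard quotas: Oakdale 5.150, Rivermont 0.802, Pinehurst 4.778, Claybrook 6.271.
Rounding up gives 6, 1, 5, 7 = 19 seats, so the divisor must be adjusted.
With modified divisor 17900: modified quotas Oakdale 4.588, Rivermont 0.714, Pinehurst 4.256, Claybrook 5.586.
Rounding up: Oakdale 5, Rivermont 1, Pinehurst 5, Claybrook 6 (total 17).
Claybrook receives 6.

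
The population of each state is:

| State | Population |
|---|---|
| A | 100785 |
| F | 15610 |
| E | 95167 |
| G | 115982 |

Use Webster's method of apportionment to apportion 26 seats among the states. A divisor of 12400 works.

With modified divisor 12400: modified quotas A 8.128, F 1.259, E 7.675, G 9.353.
Rounding to the nearest integer: A 8, F 1, E 8, G 9 (total 26).

A 8; F 1; E 8; G 9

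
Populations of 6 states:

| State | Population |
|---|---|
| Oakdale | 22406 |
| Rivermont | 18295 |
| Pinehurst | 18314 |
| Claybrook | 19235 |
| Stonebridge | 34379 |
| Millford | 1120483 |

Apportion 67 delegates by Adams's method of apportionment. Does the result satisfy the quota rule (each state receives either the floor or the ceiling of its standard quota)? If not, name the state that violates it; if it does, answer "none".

Standard quotas: Oakdale 1.217, Rivermont 0.994, Pinehurst 0.995, Claybrook 1.045, Stonebridge 1.868, Millford 60.880.
Adams allocation: Oakdale 2, Rivermont 1, Pinehurst 1, Claybrook 2, Stonebridge 2, Millford 59.
Millford has quota 60.880 (lower 60, upper 61) but receives 59 — outside the quota interval.

Millford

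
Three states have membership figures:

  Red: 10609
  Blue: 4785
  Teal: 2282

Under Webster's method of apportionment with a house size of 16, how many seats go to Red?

Standard divisor 17676/16 ≈ 1104.75; standard quotas: Red 9.603, Blue 4.331, Teal 2.066.
Rounding to the nearest integer gives Red 10, Blue 4, Teal 2 — total 16, matching the house size, so no adjustment is needed.
Red receives 10.

10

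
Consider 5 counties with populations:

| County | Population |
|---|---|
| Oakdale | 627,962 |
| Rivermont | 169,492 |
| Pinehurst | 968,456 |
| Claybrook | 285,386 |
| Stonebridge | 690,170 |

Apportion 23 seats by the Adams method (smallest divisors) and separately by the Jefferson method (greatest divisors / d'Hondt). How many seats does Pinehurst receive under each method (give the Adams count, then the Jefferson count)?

8 and 9

Adams: Oakdale 5, Rivermont 2, Pinehurst 8, Claybrook 3, Stonebridge 5.
Jefferson: Oakdale 5, Rivermont 1, Pinehurst 9, Claybrook 2, Stonebridge 6.
Pinehurst gets 8 under Adams and 9 under Jefferson.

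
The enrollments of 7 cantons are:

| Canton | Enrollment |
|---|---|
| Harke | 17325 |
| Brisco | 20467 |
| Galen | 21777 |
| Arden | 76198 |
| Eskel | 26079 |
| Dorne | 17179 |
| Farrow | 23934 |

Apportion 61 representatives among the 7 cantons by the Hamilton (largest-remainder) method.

Harke: 5; Brisco: 6; Galen: 7; Arden: 23; Eskel: 8; Dorne: 5; Farrow: 7

Total 202959; standard divisor 202959/61 ≈ 3327.197.
Standard quotas: Harke 5.2071, Brisco 6.1514, Galen 6.5451, Arden 22.9016, Eskel 7.8381, Dorne 5.1632, Farrow 7.1934.
Lower quotas: Harke 5, Brisco 6, Galen 6, Arden 22, Eskel 7, Dorne 5, Farrow 7 (sum 58, leaving 3 seats).
Remainders in descending order: Arden 0.9016, Eskel 0.8381, Galen 0.5451, Harke 0.2071, Farrow 0.1934, Dorne 0.1632, Brisco 0.1514.
Largest remainders: Arden, Eskel, Galen receive the extra seats.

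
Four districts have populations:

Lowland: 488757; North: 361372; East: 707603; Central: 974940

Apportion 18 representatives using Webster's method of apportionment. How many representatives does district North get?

3

Standard divisor 2532672/18 ≈ 140704; standard quotas: Lowland 3.474, North 2.568, East 5.029, Central 6.929.
Rounding to the nearest integer gives Lowland 3, North 3, East 5, Central 7 — total 18, matching the house size, so no adjustment is needed.
North receives 3.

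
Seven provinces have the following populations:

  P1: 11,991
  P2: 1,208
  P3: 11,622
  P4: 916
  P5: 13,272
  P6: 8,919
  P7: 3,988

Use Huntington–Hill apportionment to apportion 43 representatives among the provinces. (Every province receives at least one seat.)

P1: 10; P2: 1; P3: 10; P4: 1; P5: 11; P6: 7; P7: 3

With divisor 1208: modified quotas P1 9.926, P2 1.000, P3 9.621, P4 0.758, P5 10.987, P6 7.383, P7 3.301.
Geometric-mean thresholds: P1 √(9·10)=9.487, P2 √(1·2)=1.414, P3 √(9·10)=9.487, P4 (min 1), P5 √(10·11)=10.488, P6 √(7·8)=7.483, P7 √(3·4)=3.464.
Each quota rounded against its threshold gives P1 10, P2 1, P3 10, P4 1, P5 11, P6 7, P7 3 (total 43).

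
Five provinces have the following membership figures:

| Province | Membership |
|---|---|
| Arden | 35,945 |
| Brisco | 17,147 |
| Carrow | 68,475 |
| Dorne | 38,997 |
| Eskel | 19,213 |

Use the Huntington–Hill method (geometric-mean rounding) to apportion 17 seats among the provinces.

Arden 3, Brisco 2, Carrow 6, Dorne 4, Eskel 2

With divisor 10912: modified quotas Arden 3.294, Brisco 1.571, Carrow 6.275, Dorne 3.574, Eskel 1.761.
Geometric-mean thresholds: Arden √(3·4)=3.464, Brisco √(1·2)=1.414, Carrow √(6·7)=6.481, Dorne √(3·4)=3.464, Eskel √(1·2)=1.414.
Each quota rounded against its threshold gives Arden 3, Brisco 2, Carrow 6, Dorne 4, Eskel 2 (total 17).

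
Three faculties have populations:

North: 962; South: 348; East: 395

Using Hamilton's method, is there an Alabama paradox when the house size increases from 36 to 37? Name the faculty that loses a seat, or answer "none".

South

At 36 seats: North 20, South 8, East 8.
At 37 seats: North 21, South 7, East 9.
South drops from 8 to 7.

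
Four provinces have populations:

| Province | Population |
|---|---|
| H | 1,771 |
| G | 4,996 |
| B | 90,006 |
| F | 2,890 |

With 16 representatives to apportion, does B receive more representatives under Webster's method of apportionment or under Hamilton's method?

Webster

Webster: H 0, G 1, B 15, F 0.
Hamilton: H 0, G 1, B 14, F 1.
B gets 15 under Webster and 14 under Hamilton.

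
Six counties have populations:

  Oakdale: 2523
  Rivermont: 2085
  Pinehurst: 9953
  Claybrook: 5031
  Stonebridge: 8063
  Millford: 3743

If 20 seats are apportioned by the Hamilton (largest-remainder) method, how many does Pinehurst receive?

Total 31398; standard divisor 31398/20 ≈ 1569.9.
Standard quotas: Oakdale 1.6071, Rivermont 1.3281, Pinehurst 6.3399, Claybrook 3.2047, Stonebridge 5.1360, Millford 2.3842.
Lower quotas: Oakdale 1, Rivermont 1, Pinehurst 6, Claybrook 3, Stonebridge 5, Millford 2 (sum 18, leaving 2 seats).
Remainders in descending order: Oakdale 0.6071, Millford 0.3842, Pinehurst 0.3399, Rivermont 0.3281, Claybrook 0.2047, Stonebridge 0.1360.
The surplus seats go to Oakdale, Millford.
Pinehurst receives 6.

6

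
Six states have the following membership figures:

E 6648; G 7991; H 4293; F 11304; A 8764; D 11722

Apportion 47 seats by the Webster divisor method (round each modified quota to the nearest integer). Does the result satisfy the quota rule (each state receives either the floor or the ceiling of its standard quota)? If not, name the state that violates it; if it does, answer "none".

none

Standard quotas: E 6.160, G 7.405, H 3.978, F 10.475, A 8.121, D 10.862.
Webster allocation: E 6, G 7, H 4, F 11, A 8, D 11.
Every allocation lies between the lower and upper quota.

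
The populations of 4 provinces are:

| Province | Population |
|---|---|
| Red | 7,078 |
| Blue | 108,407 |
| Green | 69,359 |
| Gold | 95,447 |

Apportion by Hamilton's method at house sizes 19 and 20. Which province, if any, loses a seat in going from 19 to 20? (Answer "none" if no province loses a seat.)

At 19 seats: Red 1, Blue 7, Green 5, Gold 6.
At 20 seats: Red 0, Blue 8, Green 5, Gold 7.
Red drops from 1 to 0.

Red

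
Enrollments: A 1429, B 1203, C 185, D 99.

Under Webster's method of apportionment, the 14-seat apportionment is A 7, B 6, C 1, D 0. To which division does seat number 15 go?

D

Priority for the next seat is population ÷ (current seats + 0.5).
Priorities: A 190.533, B 185.077, C 123.333, D 198.000.
Highest priority: D.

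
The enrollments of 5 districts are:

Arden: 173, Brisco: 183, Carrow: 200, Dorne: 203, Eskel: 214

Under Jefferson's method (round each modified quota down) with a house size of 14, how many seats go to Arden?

2

Standard divisor 973/14 ≈ 69.5; standard quotas: Arden 2.489, Brisco 2.633, Carrow 2.878, Dorne 2.921, Eskel 3.079.
Rounding down gives 2, 2, 2, 2, 3 = 11 seats, so the divisor must be adjusted.
With modified divisor 60: modified quotas Arden 2.883, Brisco 3.050, Carrow 3.333, Dorne 3.383, Eskel 3.567.
Rounding down: Arden 2, Brisco 3, Carrow 3, Dorne 3, Eskel 3 (total 14).
Arden receives 2.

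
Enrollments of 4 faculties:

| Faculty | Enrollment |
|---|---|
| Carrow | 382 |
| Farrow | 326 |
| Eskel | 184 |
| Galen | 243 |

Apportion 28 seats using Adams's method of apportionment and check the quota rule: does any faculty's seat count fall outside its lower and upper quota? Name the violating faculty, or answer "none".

Standard quotas: Carrow 9.424, Farrow 8.042, Eskel 4.539, Galen 5.995.
Adams allocation: Carrow 9, Farrow 8, Eskel 5, Galen 6.
Every allocation lies between the lower and upper quota.

none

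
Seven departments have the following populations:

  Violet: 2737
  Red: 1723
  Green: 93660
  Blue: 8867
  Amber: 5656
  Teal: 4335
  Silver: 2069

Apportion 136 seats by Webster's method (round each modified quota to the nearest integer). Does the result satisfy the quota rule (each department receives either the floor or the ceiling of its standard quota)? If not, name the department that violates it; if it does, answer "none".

Green

Standard quotas: Violet 3.127, Red 1.968, Green 106.998, Blue 10.130, Amber 6.461, Teal 4.952, Silver 2.364.
Webster allocation: Violet 3, Red 2, Green 108, Blue 10, Amber 6, Teal 5, Silver 2.
Green has quota 106.998 (lower 106, upper 107) but receives 108 — outside the quota interval.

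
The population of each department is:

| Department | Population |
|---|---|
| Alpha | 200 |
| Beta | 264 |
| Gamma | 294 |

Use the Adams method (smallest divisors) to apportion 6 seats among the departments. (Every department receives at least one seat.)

Alpha=2, Beta=2, Gamma=2

Standard divisor 758/6 ≈ 126.333; standard quotas: Alpha 1.583, Beta 2.090, Gamma 2.327.
Rounding up gives 2, 3, 3 = 8 seats, so the divisor must be adjusted.
With modified divisor 170: modified quotas Alpha 1.176, Beta 1.553, Gamma 1.729.
Rounding up: Alpha 2, Beta 2, Gamma 2 (total 6).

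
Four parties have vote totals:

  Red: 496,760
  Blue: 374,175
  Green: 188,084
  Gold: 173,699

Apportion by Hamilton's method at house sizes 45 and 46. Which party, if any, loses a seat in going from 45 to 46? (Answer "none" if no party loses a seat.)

At 45 seats: Red 18, Blue 14, Green 7, Gold 6.
At 46 seats: Red 19, Blue 14, Green 7, Gold 6.
No party's allocation decreased.

none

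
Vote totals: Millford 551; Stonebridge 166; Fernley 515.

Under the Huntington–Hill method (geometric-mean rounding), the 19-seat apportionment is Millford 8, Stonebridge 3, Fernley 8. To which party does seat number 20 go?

Priority for the next seat is population ÷ (√(s·(s+1))).
Priorities: Millford 64.936, Stonebridge 47.920, Fernley 60.693.
Highest priority: Millford.

Millford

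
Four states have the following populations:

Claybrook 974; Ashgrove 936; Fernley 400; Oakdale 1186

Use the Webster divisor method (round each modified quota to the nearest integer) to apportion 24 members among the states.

Standard divisor 3496/24 ≈ 145.667; standard quotas: Claybrook 6.686, Ashgrove 6.426, Fernley 2.746, Oakdale 8.142.
Rounding to the nearest integer gives Claybrook 7, Ashgrove 6, Fernley 3, Oakdale 8 — total 24, matching the house size, so no adjustment is needed.

Claybrook=7; Ashgrove=6; Fernley=3; Oakdale=8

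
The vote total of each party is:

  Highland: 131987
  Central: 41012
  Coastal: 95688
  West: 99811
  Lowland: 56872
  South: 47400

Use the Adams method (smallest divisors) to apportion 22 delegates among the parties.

Standard divisor 472770/22 ≈ 21489.545; standard quotas: Highland 6.142, Central 1.908, Coastal 4.453, West 4.645, Lowland 2.646, South 2.206.
Rounding up gives 7, 2, 5, 5, 3, 3 = 25 seats, so the divisor must be adjusted.
With modified divisor 24400: modified quotas Highland 5.409, Central 1.681, Coastal 3.922, West 4.091, Lowland 2.331, South 1.943.
Rounding up: Highland 6, Central 2, Coastal 4, West 5, Lowland 3, South 2 (total 22).

Highland: 6; Central: 2; Coastal: 4; West: 5; Lowland: 3; South: 2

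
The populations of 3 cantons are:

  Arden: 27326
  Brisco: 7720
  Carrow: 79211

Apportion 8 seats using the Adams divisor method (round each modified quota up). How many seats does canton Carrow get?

Standard divisor 114257/8 ≈ 14282.125; standard quotas: Arden 1.913, Brisco 0.541, Carrow 5.546.
Rounding up gives 2, 1, 6 = 9 seats, so the divisor must be adjusted.
With modified divisor 17800: modified quotas Arden 1.535, Brisco 0.434, Carrow 4.450.
Rounding up: Arden 2, Brisco 1, Carrow 5 (total 8).
Carrow receives 5.

5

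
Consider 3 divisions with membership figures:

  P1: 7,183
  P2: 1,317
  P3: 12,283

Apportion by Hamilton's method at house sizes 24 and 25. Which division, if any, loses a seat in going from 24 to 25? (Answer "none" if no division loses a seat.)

At 24 seats: P1 8, P2 2, P3 14.
At 25 seats: P1 9, P2 1, P3 15.
P2 drops from 2 to 1.

P2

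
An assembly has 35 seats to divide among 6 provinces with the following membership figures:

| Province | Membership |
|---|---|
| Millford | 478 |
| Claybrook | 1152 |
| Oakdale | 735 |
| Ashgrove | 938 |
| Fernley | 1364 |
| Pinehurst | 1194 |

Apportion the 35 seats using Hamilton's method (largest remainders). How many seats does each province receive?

The standard divisor is 5861/35 ≈ 167.457.
Standard quotas: Millford 2.854, Claybrook 6.879, Oakdale 4.389, Ashgrove 5.601, Fernley 8.145, Pinehurst 7.130.
Lower quotas: Millford 2, Claybrook 6, Oakdale 4, Ashgrove 5, Fernley 8, Pinehurst 7 (sum 32, leaving 3 seats).
Remainders in descending order: Claybrook 0.879, Millford 0.854, Ashgrove 0.601, Oakdale 0.389, Fernley 0.145, Pinehurst 0.130.
The surplus seats go to Claybrook, Millford, Ashgrove.

Millford: 3, Claybrook: 7, Oakdale: 4, Ashgrove: 6, Fernley: 8, Pinehurst: 7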